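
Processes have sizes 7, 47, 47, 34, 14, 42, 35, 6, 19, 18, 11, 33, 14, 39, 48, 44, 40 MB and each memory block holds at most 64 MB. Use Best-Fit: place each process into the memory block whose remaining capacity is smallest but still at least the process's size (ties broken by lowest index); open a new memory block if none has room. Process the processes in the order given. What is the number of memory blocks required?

7 MB → memory block 1 (remaining 57 MB)
47 MB → memory block 1 (remaining 10 MB)
47 MB → memory block 2 (remaining 17 MB)
34 MB → memory block 3 (remaining 30 MB)
14 MB → memory block 2 (remaining 3 MB)
42 MB → memory block 4 (remaining 22 MB)
35 MB → memory block 5 (remaining 29 MB)
6 MB → memory block 1 (remaining 4 MB)
19 MB → memory block 4 (remaining 3 MB)
18 MB → memory block 5 (remaining 11 MB)
11 MB → memory block 5 (remaining 0 MB)
33 MB → memory block 6 (remaining 31 MB)
14 MB → memory block 3 (remaining 16 MB)
39 MB → memory block 7 (remaining 25 MB)
48 MB → memory block 8 (remaining 16 MB)
44 MB → memory block 9 (remaining 20 MB)
40 MB → memory block 10 (remaining 24 MB)

10 memory blocks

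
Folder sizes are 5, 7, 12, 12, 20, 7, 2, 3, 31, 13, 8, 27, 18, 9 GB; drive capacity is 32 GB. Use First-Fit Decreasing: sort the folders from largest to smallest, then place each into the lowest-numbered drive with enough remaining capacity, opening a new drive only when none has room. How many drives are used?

6

Sorted descending: 31, 27, 20, 18, 13, 12, 12, 9, 8, 7, 7, 5, 3, 2.
drive 1: place 31 GB, 1 GB left
drive 2: place 27 GB, 5 GB left
drive 3: place 20 GB, 12 GB left
drive 4: place 18 GB, 14 GB left
drive 4: place 13 GB, 1 GB left
drive 3: place 12 GB, 0 GB left
drive 5: place 12 GB, 20 GB left
drive 5: place 9 GB, 11 GB left
drive 5: place 8 GB, 3 GB left
drive 6: place 7 GB, 25 GB left
drive 6: place 7 GB, 18 GB left
drive 2: place 5 GB, 0 GB left
drive 5: place 3 GB, 0 GB left
drive 6: place 2 GB, 16 GB left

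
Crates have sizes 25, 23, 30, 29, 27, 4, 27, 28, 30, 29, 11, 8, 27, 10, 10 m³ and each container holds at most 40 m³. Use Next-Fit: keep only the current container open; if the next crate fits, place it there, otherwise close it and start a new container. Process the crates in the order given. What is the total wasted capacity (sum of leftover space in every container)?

122

container 1: place 25 m³, 15 m³ left
container 2: place 23 m³, 17 m³ left
container 3: place 30 m³, 10 m³ left
container 4: place 29 m³, 11 m³ left
container 5: place 27 m³, 13 m³ left
container 5: place 4 m³, 9 m³ left
container 6: place 27 m³, 13 m³ left
container 7: place 28 m³, 12 m³ left
container 8: place 30 m³, 10 m³ left
container 9: place 29 m³, 11 m³ left
container 9: place 11 m³, 0 m³ left
container 10: place 8 m³, 32 m³ left
container 10: place 27 m³, 5 m³ left
container 11: place 10 m³, 30 m³ left
container 11: place 10 m³, 20 m³ left
11 containers × 40 m³ = 440 m³; used 318 m³; unused 122 m³.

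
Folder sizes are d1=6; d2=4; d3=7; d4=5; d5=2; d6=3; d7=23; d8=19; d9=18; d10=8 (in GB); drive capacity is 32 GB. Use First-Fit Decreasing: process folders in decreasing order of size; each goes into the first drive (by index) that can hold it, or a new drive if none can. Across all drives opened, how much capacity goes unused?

Sorted descending: 23, 19, 18, 8, 7, 6, 5, 4, 3, 2.
23 GB → drive 1 (remaining 9 GB)
19 GB → drive 2 (remaining 13 GB)
18 GB → drive 3 (remaining 14 GB)
8 GB → drive 1 (remaining 1 GB)
7 GB → drive 2 (remaining 6 GB)
6 GB → drive 2 (remaining 0 GB)
5 GB → drive 3 (remaining 9 GB)
4 GB → drive 3 (remaining 5 GB)
3 GB → drive 3 (remaining 2 GB)
2 GB → drive 3 (remaining 0 GB)
3 drives × 32 GB = 96 GB; used 95 GB; unused 1 GB.

1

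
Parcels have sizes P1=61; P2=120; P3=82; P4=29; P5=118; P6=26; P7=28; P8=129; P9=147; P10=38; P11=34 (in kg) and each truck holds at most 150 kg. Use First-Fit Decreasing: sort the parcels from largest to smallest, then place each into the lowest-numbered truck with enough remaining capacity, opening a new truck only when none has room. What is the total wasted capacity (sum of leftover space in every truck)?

88

Sorted descending: 147, 129, 120, 118, 82, 61, 38, 34, 29, 28, 26.
Put 147 kg in truck 1; 3 kg remain.
Put 129 kg in truck 2; 21 kg remain.
Put 120 kg in truck 3; 30 kg remain.
Put 118 kg in truck 4; 32 kg remain.
Put 82 kg in truck 5; 68 kg remain.
Put 61 kg in truck 5; 7 kg remain.
Put 38 kg in truck 6; 112 kg remain.
Put 34 kg in truck 6; 78 kg remain.
Put 29 kg in truck 3; 1 kg remain.
Put 28 kg in truck 4; 4 kg remain.
Put 26 kg in truck 6; 52 kg remain.
6 trucks × 150 kg = 900 kg; used 812 kg; unused 88 kg.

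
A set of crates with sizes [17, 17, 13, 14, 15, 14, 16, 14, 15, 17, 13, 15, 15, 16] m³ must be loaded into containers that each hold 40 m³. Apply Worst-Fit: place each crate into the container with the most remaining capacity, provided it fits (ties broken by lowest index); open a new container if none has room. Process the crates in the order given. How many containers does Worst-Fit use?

Put 17 m³ in container 1; 23 m³ remain.
Put 17 m³ in container 1; 6 m³ remain.
Put 13 m³ in container 2; 27 m³ remain.
Put 14 m³ in container 2; 13 m³ remain.
Put 15 m³ in container 3; 25 m³ remain.
Put 14 m³ in container 3; 11 m³ remain.
Put 16 m³ in container 4; 24 m³ remain.
Put 14 m³ in container 4; 10 m³ remain.
Put 15 m³ in container 5; 25 m³ remain.
Put 17 m³ in container 5; 8 m³ remain.
Put 13 m³ in container 2; 0 m³ remain.
Put 15 m³ in container 6; 25 m³ remain.
Put 15 m³ in container 6; 10 m³ remain.
Put 16 m³ in container 7; 24 m³ remain.
Final containers: [17,17] [13,14,13] [15,14] [16,14] [15,17] [15,15] [16].

7 containers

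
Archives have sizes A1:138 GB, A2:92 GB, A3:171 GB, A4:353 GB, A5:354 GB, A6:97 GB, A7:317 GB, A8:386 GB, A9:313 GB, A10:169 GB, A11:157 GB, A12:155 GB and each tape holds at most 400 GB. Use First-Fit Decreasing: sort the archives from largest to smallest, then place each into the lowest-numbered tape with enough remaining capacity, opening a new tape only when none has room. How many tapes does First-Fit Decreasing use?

Sorted descending: 386, 354, 353, 317, 313, 171, 169, 157, 155, 138, 97, 92.
tape 1: place 386 GB, 14 GB left
tape 2: place 354 GB, 46 GB left
tape 3: place 353 GB, 47 GB left
tape 4: place 317 GB, 83 GB left
tape 5: place 313 GB, 87 GB left
tape 6: place 171 GB, 229 GB left
tape 6: place 169 GB, 60 GB left
tape 7: place 157 GB, 243 GB left
tape 7: place 155 GB, 88 GB left
tape 8: place 138 GB, 262 GB left
tape 8: place 97 GB, 165 GB left
tape 8: place 92 GB, 73 GB left

8 tapes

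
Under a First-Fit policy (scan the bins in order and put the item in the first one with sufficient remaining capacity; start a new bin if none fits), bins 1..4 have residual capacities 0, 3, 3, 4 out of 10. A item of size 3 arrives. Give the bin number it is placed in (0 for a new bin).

Bins with room: bin 2 (3), bin 3 (3), bin 4 (4).
The first with room is bin 2.

2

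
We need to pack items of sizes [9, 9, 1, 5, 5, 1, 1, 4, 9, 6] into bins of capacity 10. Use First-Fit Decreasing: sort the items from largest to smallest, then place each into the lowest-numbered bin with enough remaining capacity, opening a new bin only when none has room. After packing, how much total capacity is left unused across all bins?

Sorted descending: 9, 9, 9, 6, 5, 5, 4, 1, 1, 1.
Put 9 in bin 1; 1 remain.
Put 9 in bin 2; 1 remain.
Put 9 in bin 3; 1 remain.
Put 6 in bin 4; 4 remain.
Put 5 in bin 5; 5 remain.
Put 5 in bin 5; 0 remain.
Put 4 in bin 4; 0 remain.
Put 1 in bin 1; 0 remain.
Put 1 in bin 2; 0 remain.
Put 1 in bin 3; 0 remain.
5 bins × 10 = 50; used 50; unused 0.

0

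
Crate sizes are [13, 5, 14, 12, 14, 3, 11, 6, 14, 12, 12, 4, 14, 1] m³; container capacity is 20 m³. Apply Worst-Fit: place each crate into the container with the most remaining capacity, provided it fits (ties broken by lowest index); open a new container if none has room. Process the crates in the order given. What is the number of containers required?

9

Put 13 m³ in container 1; 7 m³ remain.
Put 5 m³ in container 1; 2 m³ remain.
Put 14 m³ in container 2; 6 m³ remain.
Put 12 m³ in container 3; 8 m³ remain.
Put 14 m³ in container 4; 6 m³ remain.
Put 3 m³ in container 3; 5 m³ remain.
Put 11 m³ in container 5; 9 m³ remain.
Put 6 m³ in container 5; 3 m³ remain.
Put 14 m³ in container 6; 6 m³ remain.
Put 12 m³ in container 7; 8 m³ remain.
Put 12 m³ in container 8; 8 m³ remain.
Put 4 m³ in container 7; 4 m³ remain.
Put 14 m³ in container 9; 6 m³ remain.
Put 1 m³ in container 8; 7 m³ remain.
Final containers: [13,5] [14] [12,3] [14] [11,6] [14] [12,4] [12,1] [14].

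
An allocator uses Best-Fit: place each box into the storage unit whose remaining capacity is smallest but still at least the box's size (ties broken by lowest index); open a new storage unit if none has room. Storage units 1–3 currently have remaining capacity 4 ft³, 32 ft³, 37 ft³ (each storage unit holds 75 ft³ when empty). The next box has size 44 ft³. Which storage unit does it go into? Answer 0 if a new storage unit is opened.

No storage unit has ≥ 44 ft³ free, so a new storage unit is opened.

0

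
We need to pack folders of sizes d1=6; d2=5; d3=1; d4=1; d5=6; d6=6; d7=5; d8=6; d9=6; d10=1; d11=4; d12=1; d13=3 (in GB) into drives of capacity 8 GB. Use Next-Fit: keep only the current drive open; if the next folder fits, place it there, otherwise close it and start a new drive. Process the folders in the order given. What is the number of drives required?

8

d1 (6 GB) → drive 1 (remaining 2 GB)
d2 (5 GB) → drive 2 (remaining 3 GB)
d3 (1 GB) → drive 2 (remaining 2 GB)
d4 (1 GB) → drive 2 (remaining 1 GB)
d5 (6 GB) → drive 3 (remaining 2 GB)
d6 (6 GB) → drive 4 (remaining 2 GB)
d7 (5 GB) → drive 5 (remaining 3 GB)
d8 (6 GB) → drive 6 (remaining 2 GB)
d9 (6 GB) → drive 7 (remaining 2 GB)
d10 (1 GB) → drive 7 (remaining 1 GB)
d11 (4 GB) → drive 8 (remaining 4 GB)
d12 (1 GB) → drive 8 (remaining 3 GB)
d13 (3 GB) → drive 8 (remaining 0 GB)
Final drives: [6] [5,1,1] [6] [6] [5] [6] [6,1] [4,1,3].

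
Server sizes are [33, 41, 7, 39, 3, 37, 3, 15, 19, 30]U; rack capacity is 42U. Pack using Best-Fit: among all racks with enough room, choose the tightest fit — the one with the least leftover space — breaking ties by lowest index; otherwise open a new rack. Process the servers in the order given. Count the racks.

6

33U → rack 1 (remaining 9U)
41U → rack 2 (remaining 1U)
7U → rack 1 (remaining 2U)
39U → rack 3 (remaining 3U)
3U → rack 3 (remaining 0U)
37U → rack 4 (remaining 5U)
3U → rack 4 (remaining 2U)
15U → rack 5 (remaining 27U)
19U → rack 5 (remaining 8U)
30U → rack 6 (remaining 12U)
Final racks: [33,7] [41] [39,3] [37,3] [15,19] [30].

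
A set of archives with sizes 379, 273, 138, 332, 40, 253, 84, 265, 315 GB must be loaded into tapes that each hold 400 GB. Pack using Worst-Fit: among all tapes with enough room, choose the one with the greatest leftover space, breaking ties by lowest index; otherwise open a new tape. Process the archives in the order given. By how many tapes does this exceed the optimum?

Worst-Fit: [379] [273] [138,40,84] [332] [253] [265] [315] → 7 tapes.
Total size 2079 GB; any packing needs at least ⌈2079/400⌉ = 6 tapes.
An optimal packing achieves that bound: [379] [332,40] [315,84] [273] [265] [253,138] → 6 tapes.
Excess: 7 − 6 = 1.

1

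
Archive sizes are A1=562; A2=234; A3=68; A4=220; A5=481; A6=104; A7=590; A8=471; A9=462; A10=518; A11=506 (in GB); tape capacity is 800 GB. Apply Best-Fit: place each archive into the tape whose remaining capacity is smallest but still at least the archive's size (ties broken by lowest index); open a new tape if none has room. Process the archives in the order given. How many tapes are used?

A1 (562 GB) → tape 1 (remaining 238 GB)
A2 (234 GB) → tape 1 (remaining 4 GB)
A3 (68 GB) → tape 2 (remaining 732 GB)
A4 (220 GB) → tape 2 (remaining 512 GB)
A5 (481 GB) → tape 2 (remaining 31 GB)
A6 (104 GB) → tape 3 (remaining 696 GB)
A7 (590 GB) → tape 3 (remaining 106 GB)
A8 (471 GB) → tape 4 (remaining 329 GB)
A9 (462 GB) → tape 5 (remaining 338 GB)
A10 (518 GB) → tape 6 (remaining 282 GB)
A11 (506 GB) → tape 7 (remaining 294 GB)

7 tapes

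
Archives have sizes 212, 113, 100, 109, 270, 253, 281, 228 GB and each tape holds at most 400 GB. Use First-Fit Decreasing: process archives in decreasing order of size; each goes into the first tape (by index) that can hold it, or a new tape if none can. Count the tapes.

Sorted descending: 281, 270, 253, 228, 212, 113, 109, 100.
Put 281 GB in tape 1; 119 GB remain.
Put 270 GB in tape 2; 130 GB remain.
Put 253 GB in tape 3; 147 GB remain.
Put 228 GB in tape 4; 172 GB remain.
Put 212 GB in tape 5; 188 GB remain.
Put 113 GB in tape 1; 6 GB remain.
Put 109 GB in tape 2; 21 GB remain.
Put 100 GB in tape 3; 47 GB remain.

5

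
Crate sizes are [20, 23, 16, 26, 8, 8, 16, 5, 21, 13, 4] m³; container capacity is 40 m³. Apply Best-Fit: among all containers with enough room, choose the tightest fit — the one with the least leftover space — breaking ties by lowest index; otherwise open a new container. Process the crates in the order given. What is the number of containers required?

5

20 m³ → container 1 (remaining 20 m³)
23 m³ → container 2 (remaining 17 m³)
16 m³ → container 2 (remaining 1 m³)
26 m³ → container 3 (remaining 14 m³)
8 m³ → container 3 (remaining 6 m³)
8 m³ → container 1 (remaining 12 m³)
16 m³ → container 4 (remaining 24 m³)
5 m³ → container 3 (remaining 1 m³)
21 m³ → container 4 (remaining 3 m³)
13 m³ → container 5 (remaining 27 m³)
4 m³ → container 1 (remaining 8 m³)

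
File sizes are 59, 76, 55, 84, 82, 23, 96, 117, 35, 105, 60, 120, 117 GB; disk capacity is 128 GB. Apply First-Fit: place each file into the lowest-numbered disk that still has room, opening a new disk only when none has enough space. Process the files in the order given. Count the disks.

Put 59 GB in disk 1; 69 GB remain.
Put 76 GB in disk 2; 52 GB remain.
Put 55 GB in disk 1; 14 GB remain.
Put 84 GB in disk 3; 44 GB remain.
Put 82 GB in disk 4; 46 GB remain.
Put 23 GB in disk 2; 29 GB remain.
Put 96 GB in disk 5; 32 GB remain.
Put 117 GB in disk 6; 11 GB remain.
Put 35 GB in disk 3; 9 GB remain.
Put 105 GB in disk 7; 23 GB remain.
Put 60 GB in disk 8; 68 GB remain.
Put 120 GB in disk 9; 8 GB remain.
Put 117 GB in disk 10; 11 GB remain.
Final disks: [59,55] [76,23] [84,35] [82] [96] [117] [105] [60] [120] [117].

10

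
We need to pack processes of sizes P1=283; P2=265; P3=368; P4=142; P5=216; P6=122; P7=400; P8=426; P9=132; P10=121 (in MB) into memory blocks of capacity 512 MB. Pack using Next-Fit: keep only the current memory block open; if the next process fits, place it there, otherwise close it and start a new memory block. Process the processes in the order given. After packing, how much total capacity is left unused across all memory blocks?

P1 (283 MB) → memory block 1 (remaining 229 MB)
P2 (265 MB) → memory block 2 (remaining 247 MB)
P3 (368 MB) → memory block 3 (remaining 144 MB)
P4 (142 MB) → memory block 3 (remaining 2 MB)
P5 (216 MB) → memory block 4 (remaining 296 MB)
P6 (122 MB) → memory block 4 (remaining 174 MB)
P7 (400 MB) → memory block 5 (remaining 112 MB)
P8 (426 MB) → memory block 6 (remaining 86 MB)
P9 (132 MB) → memory block 7 (remaining 380 MB)
P10 (121 MB) → memory block 7 (remaining 259 MB)
7 memory blocks × 512 MB = 3584 MB; used 2475 MB; unused 1109 MB.

1109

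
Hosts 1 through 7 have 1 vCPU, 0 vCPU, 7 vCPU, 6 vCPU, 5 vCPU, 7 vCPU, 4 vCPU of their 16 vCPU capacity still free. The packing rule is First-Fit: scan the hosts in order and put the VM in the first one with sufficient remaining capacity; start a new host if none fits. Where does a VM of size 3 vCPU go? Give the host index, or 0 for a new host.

3

Hosts with room: host 3 (7 vCPU), host 4 (6 vCPU), host 5 (5 vCPU), host 6 (7 vCPU), host 7 (4 vCPU).
The first with room is host 3.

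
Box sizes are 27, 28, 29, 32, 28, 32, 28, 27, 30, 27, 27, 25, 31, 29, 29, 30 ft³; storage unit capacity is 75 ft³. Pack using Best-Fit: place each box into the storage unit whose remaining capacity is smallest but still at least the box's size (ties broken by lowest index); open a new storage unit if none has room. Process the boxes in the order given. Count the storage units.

Put 27 ft³ in storage unit 1; 48 ft³ remain.
Put 28 ft³ in storage unit 1; 20 ft³ remain.
Put 29 ft³ in storage unit 2; 46 ft³ remain.
Put 32 ft³ in storage unit 2; 14 ft³ remain.
Put 28 ft³ in storage unit 3; 47 ft³ remain.
Put 32 ft³ in storage unit 3; 15 ft³ remain.
Put 28 ft³ in storage unit 4; 47 ft³ remain.
Put 27 ft³ in storage unit 4; 20 ft³ remain.
Put 30 ft³ in storage unit 5; 45 ft³ remain.
Put 27 ft³ in storage unit 5; 18 ft³ remain.
Put 27 ft³ in storage unit 6; 48 ft³ remain.
Put 25 ft³ in storage unit 6; 23 ft³ remain.
Put 31 ft³ in storage unit 7; 44 ft³ remain.
Put 29 ft³ in storage unit 7; 15 ft³ remain.
Put 29 ft³ in storage unit 8; 46 ft³ remain.
Put 30 ft³ in storage unit 8; 16 ft³ remain.

8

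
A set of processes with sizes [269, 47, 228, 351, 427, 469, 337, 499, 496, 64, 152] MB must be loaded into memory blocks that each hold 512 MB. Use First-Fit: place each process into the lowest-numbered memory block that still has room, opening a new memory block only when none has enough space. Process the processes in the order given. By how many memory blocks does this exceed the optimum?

First-Fit: [269,47,64] [228,152] [351] [427] [469] [337] [499] [496] → 8 memory blocks.
Total size 3339 MB; any packing needs at least ⌈3339/512⌉ = 7 memory blocks.
An optimal packing achieves that bound: [499] [496] [469] [427,64] [351,152] [337,47] [269,228] → 7 memory blocks.
Excess: 8 − 7 = 1.

1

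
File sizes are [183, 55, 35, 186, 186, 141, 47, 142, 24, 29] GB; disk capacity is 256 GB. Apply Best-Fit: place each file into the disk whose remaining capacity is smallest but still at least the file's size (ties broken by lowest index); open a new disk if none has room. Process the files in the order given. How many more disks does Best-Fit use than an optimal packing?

0

Best-Fit: [183,55] [35,186,24] [186,47] [141] [142,29] → 5 disks.
Total size 1028 GB; any packing needs at least ⌈1028/256⌉ = 5 disks.
So 5 is already optimal.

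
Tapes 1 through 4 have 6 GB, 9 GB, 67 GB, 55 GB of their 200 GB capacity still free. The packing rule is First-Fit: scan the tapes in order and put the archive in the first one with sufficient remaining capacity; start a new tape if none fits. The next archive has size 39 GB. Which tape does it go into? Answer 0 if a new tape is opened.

3

Tapes with room: tape 3 (67 GB), tape 4 (55 GB).
The first with room is tape 3.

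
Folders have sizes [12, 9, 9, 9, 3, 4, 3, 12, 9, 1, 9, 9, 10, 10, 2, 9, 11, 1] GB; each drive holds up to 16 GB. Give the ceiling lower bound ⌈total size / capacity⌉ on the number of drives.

Total size = 12 + 9 + 9 + 9 + 3 + 4 + 3 + 12 + 9 + 1 + 9 + 9 + 10 + 10 + 2 + 9 + 11 + 1 = 132 GB.
⌈132 / 16⌉ = 9.

9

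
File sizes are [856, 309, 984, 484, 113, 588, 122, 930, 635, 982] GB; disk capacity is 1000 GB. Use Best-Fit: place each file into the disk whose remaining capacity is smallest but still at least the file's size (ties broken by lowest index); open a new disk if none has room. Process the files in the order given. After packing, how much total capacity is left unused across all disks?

856 GB → disk 1 (remaining 144 GB)
309 GB → disk 2 (remaining 691 GB)
984 GB → disk 3 (remaining 16 GB)
484 GB → disk 2 (remaining 207 GB)
113 GB → disk 1 (remaining 31 GB)
588 GB → disk 4 (remaining 412 GB)
122 GB → disk 2 (remaining 85 GB)
930 GB → disk 5 (remaining 70 GB)
635 GB → disk 6 (remaining 365 GB)
982 GB → disk 7 (remaining 18 GB)
7 disks × 1000 GB = 7000 GB; used 6003 GB; unused 997 GB.

997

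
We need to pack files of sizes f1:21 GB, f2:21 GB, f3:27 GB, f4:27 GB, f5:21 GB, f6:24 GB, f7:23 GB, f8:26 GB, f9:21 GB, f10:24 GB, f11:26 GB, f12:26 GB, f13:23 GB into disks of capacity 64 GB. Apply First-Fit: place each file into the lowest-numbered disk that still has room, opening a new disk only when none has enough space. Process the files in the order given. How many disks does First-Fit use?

6 disks

Put f1 (21 GB) in disk 1; 43 GB remain.
Put f2 (21 GB) in disk 1; 22 GB remain.
Put f3 (27 GB) in disk 2; 37 GB remain.
Put f4 (27 GB) in disk 2; 10 GB remain.
Put f5 (21 GB) in disk 1; 1 GB remain.
Put f6 (24 GB) in disk 3; 40 GB remain.
Put f7 (23 GB) in disk 3; 17 GB remain.
Put f8 (26 GB) in disk 4; 38 GB remain.
Put f9 (21 GB) in disk 4; 17 GB remain.
Put f10 (24 GB) in disk 5; 40 GB remain.
Put f11 (26 GB) in disk 5; 14 GB remain.
Put f12 (26 GB) in disk 6; 38 GB remain.
Put f13 (23 GB) in disk 6; 15 GB remain.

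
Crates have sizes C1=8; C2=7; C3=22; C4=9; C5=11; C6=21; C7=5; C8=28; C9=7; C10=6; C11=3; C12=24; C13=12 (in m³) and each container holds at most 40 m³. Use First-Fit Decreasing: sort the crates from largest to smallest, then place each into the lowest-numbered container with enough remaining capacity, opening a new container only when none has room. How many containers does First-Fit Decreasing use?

Sorted descending: 28, 24, 22, 21, 12, 11, 9, 8, 7, 7, 6, 5, 3.
28 m³ → container 1 (remaining 12 m³)
24 m³ → container 2 (remaining 16 m³)
22 m³ → container 3 (remaining 18 m³)
21 m³ → container 4 (remaining 19 m³)
12 m³ → container 1 (remaining 0 m³)
11 m³ → container 2 (remaining 5 m³)
9 m³ → container 3 (remaining 9 m³)
8 m³ → container 3 (remaining 1 m³)
7 m³ → container 4 (remaining 12 m³)
7 m³ → container 4 (remaining 5 m³)
6 m³ → container 5 (remaining 34 m³)
5 m³ → container 2 (remaining 0 m³)
3 m³ → container 4 (remaining 2 m³)
Final containers: [28,12] [24,11,5] [22,9,8] [21,7,7,3] [6].

5 containers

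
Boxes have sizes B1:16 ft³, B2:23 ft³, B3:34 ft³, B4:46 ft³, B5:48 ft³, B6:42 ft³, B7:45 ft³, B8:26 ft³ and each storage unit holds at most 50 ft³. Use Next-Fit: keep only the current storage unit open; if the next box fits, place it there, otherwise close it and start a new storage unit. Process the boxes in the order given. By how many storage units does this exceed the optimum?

1

Next-Fit: [16,23] [34] [46] [48] [42] [45] [26] → 7 storage units.
Total size 280 ft³; any packing needs at least ⌈280/50⌉ = 6 storage units.
An optimal packing achieves that bound: [48] [46] [45] [42] [34,16] [26,23] → 6 storage units.
Excess: 7 − 6 = 1.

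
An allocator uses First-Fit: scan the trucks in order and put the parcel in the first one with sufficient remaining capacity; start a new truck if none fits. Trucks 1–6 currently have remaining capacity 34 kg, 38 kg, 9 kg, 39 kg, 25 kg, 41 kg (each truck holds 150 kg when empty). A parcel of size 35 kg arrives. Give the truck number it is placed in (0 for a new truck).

2

Trucks with room: truck 2 (38 kg), truck 4 (39 kg), truck 6 (41 kg).
The first with room is truck 2.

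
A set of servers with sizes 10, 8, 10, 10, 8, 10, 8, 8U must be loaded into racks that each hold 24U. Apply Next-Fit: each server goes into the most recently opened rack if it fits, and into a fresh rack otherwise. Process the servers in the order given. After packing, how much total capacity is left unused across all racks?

rack 1: place 10U, 14U left
rack 1: place 8U, 6U left
rack 2: place 10U, 14U left
rack 2: place 10U, 4U left
rack 3: place 8U, 16U left
rack 3: place 10U, 6U left
rack 4: place 8U, 16U left
rack 4: place 8U, 8U left
4 racks × 24U = 96U; used 72U; unused 24U.

24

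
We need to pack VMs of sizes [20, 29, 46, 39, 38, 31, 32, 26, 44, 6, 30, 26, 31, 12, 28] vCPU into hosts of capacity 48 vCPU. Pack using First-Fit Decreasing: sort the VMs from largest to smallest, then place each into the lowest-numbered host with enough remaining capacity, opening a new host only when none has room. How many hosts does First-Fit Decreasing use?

Sorted descending: 46, 44, 39, 38, 32, 31, 31, 30, 29, 28, 26, 26, 20, 12, 6.
Put 46 vCPU in host 1; 2 vCPU remain.
Put 44 vCPU in host 2; 4 vCPU remain.
Put 39 vCPU in host 3; 9 vCPU remain.
Put 38 vCPU in host 4; 10 vCPU remain.
Put 32 vCPU in host 5; 16 vCPU remain.
Put 31 vCPU in host 6; 17 vCPU remain.
Put 31 vCPU in host 7; 17 vCPU remain.
Put 30 vCPU in host 8; 18 vCPU remain.
Put 29 vCPU in host 9; 19 vCPU remain.
Put 28 vCPU in host 10; 20 vCPU remain.
Put 26 vCPU in host 11; 22 vCPU remain.
Put 26 vCPU in host 12; 22 vCPU remain.
Put 20 vCPU in host 10; 0 vCPU remain.
Put 12 vCPU in host 5; 4 vCPU remain.
Put 6 vCPU in host 3; 3 vCPU remain.

12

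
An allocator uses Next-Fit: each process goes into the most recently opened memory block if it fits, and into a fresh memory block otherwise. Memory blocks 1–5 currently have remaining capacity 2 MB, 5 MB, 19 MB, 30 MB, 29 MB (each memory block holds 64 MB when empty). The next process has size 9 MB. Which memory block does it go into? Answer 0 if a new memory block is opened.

5

Next-Fit only looks at memory block 5, which has 29 MB free.
9 MB fits there.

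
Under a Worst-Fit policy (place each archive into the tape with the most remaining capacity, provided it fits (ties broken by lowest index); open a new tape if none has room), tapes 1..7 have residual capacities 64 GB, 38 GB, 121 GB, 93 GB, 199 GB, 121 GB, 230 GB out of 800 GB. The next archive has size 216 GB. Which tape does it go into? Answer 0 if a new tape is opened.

7

Tapes with room: tape 7 (230 GB).
Most room is tape 7 with 230 GB free.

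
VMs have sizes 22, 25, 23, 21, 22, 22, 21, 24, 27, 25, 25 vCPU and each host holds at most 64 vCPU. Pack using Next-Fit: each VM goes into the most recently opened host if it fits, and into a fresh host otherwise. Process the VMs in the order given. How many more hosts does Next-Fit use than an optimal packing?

1

Next-Fit: [22,25] [23,21] [22,22] [21,24] [27,25] [25] → 6 hosts.
Total size 257 vCPU; any packing needs at least ⌈257/64⌉ = 5 hosts.
An optimal packing achieves that bound: [27,25] [25,25] [24,23] [22,22] [22,21,21] → 5 hosts.
Excess: 6 − 5 = 1.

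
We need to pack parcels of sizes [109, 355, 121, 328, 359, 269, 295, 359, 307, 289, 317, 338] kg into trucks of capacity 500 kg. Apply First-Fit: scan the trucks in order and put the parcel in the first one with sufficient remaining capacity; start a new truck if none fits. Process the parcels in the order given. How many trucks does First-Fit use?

10

109 kg → truck 1 (remaining 391 kg)
355 kg → truck 1 (remaining 36 kg)
121 kg → truck 2 (remaining 379 kg)
328 kg → truck 2 (remaining 51 kg)
359 kg → truck 3 (remaining 141 kg)
269 kg → truck 4 (remaining 231 kg)
295 kg → truck 5 (remaining 205 kg)
359 kg → truck 6 (remaining 141 kg)
307 kg → truck 7 (remaining 193 kg)
289 kg → truck 8 (remaining 211 kg)
317 kg → truck 9 (remaining 183 kg)
338 kg → truck 10 (remaining 162 kg)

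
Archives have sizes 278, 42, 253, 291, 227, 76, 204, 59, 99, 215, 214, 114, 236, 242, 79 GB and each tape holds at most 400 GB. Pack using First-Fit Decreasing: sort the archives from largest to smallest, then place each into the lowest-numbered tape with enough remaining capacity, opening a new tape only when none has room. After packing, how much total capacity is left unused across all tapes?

971

Sorted descending: 291, 278, 253, 242, 236, 227, 215, 214, 204, 114, 99, 79, 76, 59, 42.
Put 291 GB in tape 1; 109 GB remain.
Put 278 GB in tape 2; 122 GB remain.
Put 253 GB in tape 3; 147 GB remain.
Put 242 GB in tape 4; 158 GB remain.
Put 236 GB in tape 5; 164 GB remain.
Put 227 GB in tape 6; 173 GB remain.
Put 215 GB in tape 7; 185 GB remain.
Put 214 GB in tape 8; 186 GB remain.
Put 204 GB in tape 9; 196 GB remain.
Put 114 GB in tape 2; 8 GB remain.
Put 99 GB in tape 1; 10 GB remain.
Put 79 GB in tape 3; 68 GB remain.
Put 76 GB in tape 4; 82 GB remain.
Put 59 GB in tape 3; 9 GB remain.
Put 42 GB in tape 4; 40 GB remain.
9 tapes × 400 GB = 3600 GB; used 2629 GB; unused 971 GB.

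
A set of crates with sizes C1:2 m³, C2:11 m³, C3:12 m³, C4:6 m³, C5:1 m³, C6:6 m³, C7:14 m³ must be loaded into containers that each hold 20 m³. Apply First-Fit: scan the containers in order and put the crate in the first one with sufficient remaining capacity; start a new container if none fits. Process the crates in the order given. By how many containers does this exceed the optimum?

First-Fit: [2,11,6,1] [12,6] [14] → 3 containers.
Total size 52 m³; any packing needs at least ⌈52/20⌉ = 3 containers.
So 3 is already optimal.

0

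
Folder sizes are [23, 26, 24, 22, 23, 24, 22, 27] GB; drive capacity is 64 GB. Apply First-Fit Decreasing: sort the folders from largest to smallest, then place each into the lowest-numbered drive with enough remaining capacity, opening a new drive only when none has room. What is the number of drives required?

4 drives

Sorted descending: 27, 26, 24, 24, 23, 23, 22, 22.
drive 1: place 27 GB, 37 GB left
drive 1: place 26 GB, 11 GB left
drive 2: place 24 GB, 40 GB left
drive 2: place 24 GB, 16 GB left
drive 3: place 23 GB, 41 GB left
drive 3: place 23 GB, 18 GB left
drive 4: place 22 GB, 42 GB left
drive 4: place 22 GB, 20 GB left
Final drives: [27,26] [24,24] [23,23] [22,22].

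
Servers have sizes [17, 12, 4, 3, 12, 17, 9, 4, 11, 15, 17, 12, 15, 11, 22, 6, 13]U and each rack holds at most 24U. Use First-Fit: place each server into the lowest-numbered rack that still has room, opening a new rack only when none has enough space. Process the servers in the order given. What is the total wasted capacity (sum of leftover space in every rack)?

40

17U → rack 1 (remaining 7U)
12U → rack 2 (remaining 12U)
4U → rack 1 (remaining 3U)
3U → rack 1 (remaining 0U)
12U → rack 2 (remaining 0U)
17U → rack 3 (remaining 7U)
9U → rack 4 (remaining 15U)
4U → rack 3 (remaining 3U)
11U → rack 4 (remaining 4U)
15U → rack 5 (remaining 9U)
17U → rack 6 (remaining 7U)
12U → rack 7 (remaining 12U)
15U → rack 8 (remaining 9U)
11U → rack 7 (remaining 1U)
22U → rack 9 (remaining 2U)
6U → rack 5 (remaining 3U)
13U → rack 10 (remaining 11U)
10 racks × 24U = 240U; used 200U; unused 40U.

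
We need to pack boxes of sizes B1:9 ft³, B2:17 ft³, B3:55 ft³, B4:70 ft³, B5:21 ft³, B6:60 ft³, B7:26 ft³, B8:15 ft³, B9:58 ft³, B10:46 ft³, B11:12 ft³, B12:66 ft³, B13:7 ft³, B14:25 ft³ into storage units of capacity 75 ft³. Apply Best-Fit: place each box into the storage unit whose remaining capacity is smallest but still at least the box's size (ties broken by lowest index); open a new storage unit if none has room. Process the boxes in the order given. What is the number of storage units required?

7 storage units

Put B1 (9 ft³) in storage unit 1; 66 ft³ remain.
Put B2 (17 ft³) in storage unit 1; 49 ft³ remain.
Put B3 (55 ft³) in storage unit 2; 20 ft³ remain.
Put B4 (70 ft³) in storage unit 3; 5 ft³ remain.
Put B5 (21 ft³) in storage unit 1; 28 ft³ remain.
Put B6 (60 ft³) in storage unit 4; 15 ft³ remain.
Put B7 (26 ft³) in storage unit 1; 2 ft³ remain.
Put B8 (15 ft³) in storage unit 4; 0 ft³ remain.
Put B9 (58 ft³) in storage unit 5; 17 ft³ remain.
Put B10 (46 ft³) in storage unit 6; 29 ft³ remain.
Put B11 (12 ft³) in storage unit 5; 5 ft³ remain.
Put B12 (66 ft³) in storage unit 7; 9 ft³ remain.
Put B13 (7 ft³) in storage unit 7; 2 ft³ remain.
Put B14 (25 ft³) in storage unit 6; 4 ft³ remain.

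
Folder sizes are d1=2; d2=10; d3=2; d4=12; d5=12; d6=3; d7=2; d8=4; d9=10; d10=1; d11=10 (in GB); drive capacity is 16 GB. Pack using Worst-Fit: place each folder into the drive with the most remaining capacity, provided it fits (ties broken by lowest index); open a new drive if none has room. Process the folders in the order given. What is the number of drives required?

5

d1 (2 GB) → drive 1 (remaining 14 GB)
d2 (10 GB) → drive 1 (remaining 4 GB)
d3 (2 GB) → drive 1 (remaining 2 GB)
d4 (12 GB) → drive 2 (remaining 4 GB)
d5 (12 GB) → drive 3 (remaining 4 GB)
d6 (3 GB) → drive 2 (remaining 1 GB)
d7 (2 GB) → drive 3 (remaining 2 GB)
d8 (4 GB) → drive 4 (remaining 12 GB)
d9 (10 GB) → drive 4 (remaining 2 GB)
d10 (1 GB) → drive 1 (remaining 1 GB)
d11 (10 GB) → drive 5 (remaining 6 GB)
Final drives: [2,10,2,1] [12,3] [12,2] [4,10] [10].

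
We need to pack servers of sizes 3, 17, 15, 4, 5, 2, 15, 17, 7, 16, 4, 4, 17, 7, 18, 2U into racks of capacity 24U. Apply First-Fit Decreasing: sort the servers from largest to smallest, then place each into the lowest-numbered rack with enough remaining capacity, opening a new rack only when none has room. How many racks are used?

7

Sorted descending: 18, 17, 17, 17, 16, 15, 15, 7, 7, 5, 4, 4, 4, 3, 2, 2.
rack 1: place 18U, 6U left
rack 2: place 17U, 7U left
rack 3: place 17U, 7U left
rack 4: place 17U, 7U left
rack 5: place 16U, 8U left
rack 6: place 15U, 9U left
rack 7: place 15U, 9U left
rack 2: place 7U, 0U left
rack 3: place 7U, 0U left
rack 1: place 5U, 1U left
rack 4: place 4U, 3U left
rack 5: place 4U, 4U left
rack 5: place 4U, 0U left
rack 4: place 3U, 0U left
rack 6: place 2U, 7U left
rack 6: place 2U, 5U left
Final racks: [18,5] [17,7] [17,7] [17,4,3] [16,4,4] [15,2,2] [15].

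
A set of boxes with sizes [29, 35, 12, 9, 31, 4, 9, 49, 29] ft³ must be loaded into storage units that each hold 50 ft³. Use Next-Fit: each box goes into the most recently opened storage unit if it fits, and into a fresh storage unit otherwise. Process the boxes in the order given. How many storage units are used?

6

29 ft³ → storage unit 1 (remaining 21 ft³)
35 ft³ → storage unit 2 (remaining 15 ft³)
12 ft³ → storage unit 2 (remaining 3 ft³)
9 ft³ → storage unit 3 (remaining 41 ft³)
31 ft³ → storage unit 3 (remaining 10 ft³)
4 ft³ → storage unit 3 (remaining 6 ft³)
9 ft³ → storage unit 4 (remaining 41 ft³)
49 ft³ → storage unit 5 (remaining 1 ft³)
29 ft³ → storage unit 6 (remaining 21 ft³)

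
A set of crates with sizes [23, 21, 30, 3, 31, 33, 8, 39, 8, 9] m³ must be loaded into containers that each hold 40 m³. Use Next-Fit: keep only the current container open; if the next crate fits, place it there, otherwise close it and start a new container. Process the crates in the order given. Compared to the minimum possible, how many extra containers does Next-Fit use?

Next-Fit: [23] [21] [30,3] [31] [33] [8] [39] [8,9] → 8 containers.
Total size 205 m³; any packing needs at least ⌈205/40⌉ = 6 containers.
An optimal packing achieves that bound: [39] [33,3] [31,9] [30,8] [23,8] [21] → 6 containers.
Excess: 8 − 6 = 2.

2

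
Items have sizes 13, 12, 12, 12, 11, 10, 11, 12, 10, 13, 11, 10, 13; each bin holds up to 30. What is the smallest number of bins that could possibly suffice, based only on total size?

5

Total size = 13 + 12 + 12 + 12 + 11 + 10 + 11 + 12 + 10 + 13 + 11 + 10 + 13 = 150.
⌈150 / 30⌉ = 5.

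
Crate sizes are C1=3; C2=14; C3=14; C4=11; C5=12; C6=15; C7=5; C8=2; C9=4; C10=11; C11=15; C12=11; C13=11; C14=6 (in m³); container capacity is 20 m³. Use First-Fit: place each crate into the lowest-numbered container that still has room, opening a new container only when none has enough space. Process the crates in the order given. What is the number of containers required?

C1 (3 m³) → container 1 (remaining 17 m³)
C2 (14 m³) → container 1 (remaining 3 m³)
C3 (14 m³) → container 2 (remaining 6 m³)
C4 (11 m³) → container 3 (remaining 9 m³)
C5 (12 m³) → container 4 (remaining 8 m³)
C6 (15 m³) → container 5 (remaining 5 m³)
C7 (5 m³) → container 2 (remaining 1 m³)
C8 (2 m³) → container 1 (remaining 1 m³)
C9 (4 m³) → container 3 (remaining 5 m³)
C10 (11 m³) → container 6 (remaining 9 m³)
C11 (15 m³) → container 7 (remaining 5 m³)
C12 (11 m³) → container 8 (remaining 9 m³)
C13 (11 m³) → container 9 (remaining 9 m³)
C14 (6 m³) → container 4 (remaining 2 m³)
Final containers: [3,14,2] [14,5] [11,4] [12,6] [15] [11] [15] [11] [11].

9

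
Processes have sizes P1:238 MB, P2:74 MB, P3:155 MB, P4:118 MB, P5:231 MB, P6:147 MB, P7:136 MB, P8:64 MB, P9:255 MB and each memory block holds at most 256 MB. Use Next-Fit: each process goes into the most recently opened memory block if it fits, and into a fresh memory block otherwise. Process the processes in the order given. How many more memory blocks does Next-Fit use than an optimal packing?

Next-Fit: [238] [74,155] [118] [231] [147] [136,64] [255] → 7 memory blocks.
Total size 1418 MB; any packing needs at least ⌈1418/256⌉ = 6 memory blocks.
An optimal packing achieves that bound: [255] [238] [231] [155,74] [147,64] [136,118] → 6 memory blocks.
Excess: 7 − 6 = 1.

1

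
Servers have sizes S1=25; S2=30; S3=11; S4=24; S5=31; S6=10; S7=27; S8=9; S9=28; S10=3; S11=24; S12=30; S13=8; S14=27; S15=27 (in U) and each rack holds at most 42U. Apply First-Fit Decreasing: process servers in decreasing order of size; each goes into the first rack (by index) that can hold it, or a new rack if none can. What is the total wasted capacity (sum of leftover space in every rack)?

106

Sorted descending: 31, 30, 30, 28, 27, 27, 27, 25, 24, 24, 11, 10, 9, 8, 3.
Put 31U in rack 1; 11U remain.
Put 30U in rack 2; 12U remain.
Put 30U in rack 3; 12U remain.
Put 28U in rack 4; 14U remain.
Put 27U in rack 5; 15U remain.
Put 27U in rack 6; 15U remain.
Put 27U in rack 7; 15U remain.
Put 25U in rack 8; 17U remain.
Put 24U in rack 9; 18U remain.
Put 24U in rack 10; 18U remain.
Put 11U in rack 1; 0U remain.
Put 10U in rack 2; 2U remain.
Put 9U in rack 3; 3U remain.
Put 8U in rack 4; 6U remain.
Put 3U in rack 3; 0U remain.
10 racks × 42U = 420U; used 314U; unused 106U.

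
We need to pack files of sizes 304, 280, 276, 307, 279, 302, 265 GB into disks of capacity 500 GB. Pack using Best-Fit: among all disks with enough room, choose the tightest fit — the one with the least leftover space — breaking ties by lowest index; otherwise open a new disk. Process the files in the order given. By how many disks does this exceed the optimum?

0

Best-Fit: [304] [280] [276] [307] [279] [302] [265] → 7 disks.
7 files exceed 250 GB (half the capacity), and no two of those can share a disk, so at least 7 disks are needed.
So 7 is already optimal.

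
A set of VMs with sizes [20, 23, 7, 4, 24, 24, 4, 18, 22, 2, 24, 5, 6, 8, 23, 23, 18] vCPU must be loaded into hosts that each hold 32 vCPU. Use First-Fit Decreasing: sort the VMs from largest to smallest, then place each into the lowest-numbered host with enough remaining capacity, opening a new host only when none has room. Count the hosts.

10

Sorted descending: 24, 24, 24, 23, 23, 23, 22, 20, 18, 18, 8, 7, 6, 5, 4, 4, 2.
Put 24 vCPU in host 1; 8 vCPU remain.
Put 24 vCPU in host 2; 8 vCPU remain.
Put 24 vCPU in host 3; 8 vCPU remain.
Put 23 vCPU in host 4; 9 vCPU remain.
Put 23 vCPU in host 5; 9 vCPU remain.
Put 23 vCPU in host 6; 9 vCPU remain.
Put 22 vCPU in host 7; 10 vCPU remain.
Put 20 vCPU in host 8; 12 vCPU remain.
Put 18 vCPU in host 9; 14 vCPU remain.
Put 18 vCPU in host 10; 14 vCPU remain.
Put 8 vCPU in host 1; 0 vCPU remain.
Put 7 vCPU in host 2; 1 vCPU remain.
Put 6 vCPU in host 3; 2 vCPU remain.
Put 5 vCPU in host 4; 4 vCPU remain.
Put 4 vCPU in host 4; 0 vCPU remain.
Put 4 vCPU in host 5; 5 vCPU remain.
Put 2 vCPU in host 3; 0 vCPU remain.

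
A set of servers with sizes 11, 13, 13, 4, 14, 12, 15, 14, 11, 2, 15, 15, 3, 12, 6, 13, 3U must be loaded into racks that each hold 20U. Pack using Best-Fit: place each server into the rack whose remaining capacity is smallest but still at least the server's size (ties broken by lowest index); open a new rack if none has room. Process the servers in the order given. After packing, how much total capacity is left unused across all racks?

11U → rack 1 (remaining 9U)
13U → rack 2 (remaining 7U)
13U → rack 3 (remaining 7U)
4U → rack 2 (remaining 3U)
14U → rack 4 (remaining 6U)
12U → rack 5 (remaining 8U)
15U → rack 6 (remaining 5U)
14U → rack 7 (remaining 6U)
11U → rack 8 (remaining 9U)
2U → rack 2 (remaining 1U)
15U → rack 9 (remaining 5U)
15U → rack 10 (remaining 5U)
3U → rack 6 (remaining 2U)
12U → rack 11 (remaining 8U)
6U → rack 4 (remaining 0U)
13U → rack 12 (remaining 7U)
3U → rack 9 (remaining 2U)
12 racks × 20U = 240U; used 176U; unused 64U.

64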